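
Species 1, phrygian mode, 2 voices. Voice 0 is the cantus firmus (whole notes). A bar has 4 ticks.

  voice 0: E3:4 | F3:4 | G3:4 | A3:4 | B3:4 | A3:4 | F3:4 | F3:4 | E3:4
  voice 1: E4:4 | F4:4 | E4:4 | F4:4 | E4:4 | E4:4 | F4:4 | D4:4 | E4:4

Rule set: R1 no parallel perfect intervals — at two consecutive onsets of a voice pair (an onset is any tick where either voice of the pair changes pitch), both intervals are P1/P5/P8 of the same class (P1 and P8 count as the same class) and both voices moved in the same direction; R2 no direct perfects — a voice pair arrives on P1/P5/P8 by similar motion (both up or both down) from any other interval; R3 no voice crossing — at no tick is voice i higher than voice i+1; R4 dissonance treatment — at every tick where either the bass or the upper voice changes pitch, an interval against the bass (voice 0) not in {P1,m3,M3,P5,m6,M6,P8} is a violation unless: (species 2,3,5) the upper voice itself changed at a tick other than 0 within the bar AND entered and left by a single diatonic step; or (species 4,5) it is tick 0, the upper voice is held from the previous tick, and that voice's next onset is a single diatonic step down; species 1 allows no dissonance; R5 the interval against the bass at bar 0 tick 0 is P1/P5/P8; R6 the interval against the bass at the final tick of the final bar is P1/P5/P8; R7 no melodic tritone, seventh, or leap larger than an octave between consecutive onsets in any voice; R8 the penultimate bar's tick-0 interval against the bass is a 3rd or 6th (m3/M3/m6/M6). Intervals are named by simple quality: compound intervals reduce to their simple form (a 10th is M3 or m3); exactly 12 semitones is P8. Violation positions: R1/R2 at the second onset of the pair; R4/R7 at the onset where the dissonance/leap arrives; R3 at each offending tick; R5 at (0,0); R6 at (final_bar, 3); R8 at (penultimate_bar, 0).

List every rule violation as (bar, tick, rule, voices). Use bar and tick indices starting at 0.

bar 0: v0=E3 v1=E4 downbeat P8
bar 1: v0=F3 v1=F4 downbeat P8
bar 2: v0=G3 v1=E4 downbeat M6
bar 3: v0=A3 v1=F4 downbeat m6
bar 4: v0=B3 v1=E4 downbeat P4
bar 5: v0=A3 v1=E4 downbeat P5
bar 6: v0=F3 v1=F4 downbeat P8
bar 7: v0=F3 v1=D4 downbeat M6
bar 8: v0=E3 v1=E4 downbeat P8
  -> R1 @ bar 1 tick 0 v(0, 1): E3/E4 P8 -> F3/F4 P8 similar
  -> R4 @ bar 4 tick 0 v(0, 1): B3/E4 P4 untreated

(1, 0, R1, (0, 1))
(4, 0, R4, (0, 1))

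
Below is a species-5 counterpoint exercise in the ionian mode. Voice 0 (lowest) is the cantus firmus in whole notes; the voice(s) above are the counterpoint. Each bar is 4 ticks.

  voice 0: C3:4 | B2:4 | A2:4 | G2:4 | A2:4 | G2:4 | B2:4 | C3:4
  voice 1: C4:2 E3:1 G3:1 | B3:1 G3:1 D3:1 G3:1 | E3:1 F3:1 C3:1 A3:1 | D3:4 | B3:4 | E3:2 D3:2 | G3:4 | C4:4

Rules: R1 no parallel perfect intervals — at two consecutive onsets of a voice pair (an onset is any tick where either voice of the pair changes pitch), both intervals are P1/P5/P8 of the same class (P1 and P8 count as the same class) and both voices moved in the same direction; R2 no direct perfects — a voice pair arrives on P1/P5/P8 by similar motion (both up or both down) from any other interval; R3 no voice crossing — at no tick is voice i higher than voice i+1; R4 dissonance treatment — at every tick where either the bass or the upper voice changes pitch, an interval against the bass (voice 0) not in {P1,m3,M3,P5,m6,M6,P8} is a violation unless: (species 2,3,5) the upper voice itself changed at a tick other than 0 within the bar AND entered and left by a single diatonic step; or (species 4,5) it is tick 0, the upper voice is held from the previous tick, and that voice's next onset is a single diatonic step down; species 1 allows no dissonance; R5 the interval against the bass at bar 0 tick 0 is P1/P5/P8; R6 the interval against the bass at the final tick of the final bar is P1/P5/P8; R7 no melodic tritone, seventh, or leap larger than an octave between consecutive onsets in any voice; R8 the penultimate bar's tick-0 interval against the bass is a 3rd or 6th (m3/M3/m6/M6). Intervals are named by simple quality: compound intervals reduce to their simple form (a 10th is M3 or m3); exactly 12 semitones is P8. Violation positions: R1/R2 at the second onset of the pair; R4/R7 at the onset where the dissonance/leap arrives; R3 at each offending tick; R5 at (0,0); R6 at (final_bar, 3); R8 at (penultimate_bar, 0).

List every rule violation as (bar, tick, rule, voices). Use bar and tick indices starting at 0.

bar 0: v0=C3 v1=C4 downbeat P8
bar 1: v0=B2 v1=B3 downbeat P8
bar 2: v0=A2 v1=E3 downbeat P5
bar 3: v0=G2 v1=D3 downbeat P5
bar 4: v0=A2 v1=B3 downbeat M2
bar 5: v0=G2 v1=E3 downbeat M6
bar 6: v0=B2 v1=G3 downbeat m6
bar 7: v0=C3 v1=C4 downbeat P8
  -> R2 @ bar 2 tick 0 v(0, 1): B2/G3 m6 -> A2/E3 P5 similar
  -> R2 @ bar 3 tick 0 v(0, 1): A2/A3 P8 -> G2/D3 P5 similar
  -> R4 @ bar 4 tick 0 v(0, 1): A2/B3 M2 untreated
  -> R2 @ bar 7 tick 0 v(0, 1): B2/G3 m6 -> C3/C4 P8 similar

(2, 0, R2, (0, 1))
(3, 0, R2, (0, 1))
(4, 0, R4, (0, 1))
(7, 0, R2, (0, 1))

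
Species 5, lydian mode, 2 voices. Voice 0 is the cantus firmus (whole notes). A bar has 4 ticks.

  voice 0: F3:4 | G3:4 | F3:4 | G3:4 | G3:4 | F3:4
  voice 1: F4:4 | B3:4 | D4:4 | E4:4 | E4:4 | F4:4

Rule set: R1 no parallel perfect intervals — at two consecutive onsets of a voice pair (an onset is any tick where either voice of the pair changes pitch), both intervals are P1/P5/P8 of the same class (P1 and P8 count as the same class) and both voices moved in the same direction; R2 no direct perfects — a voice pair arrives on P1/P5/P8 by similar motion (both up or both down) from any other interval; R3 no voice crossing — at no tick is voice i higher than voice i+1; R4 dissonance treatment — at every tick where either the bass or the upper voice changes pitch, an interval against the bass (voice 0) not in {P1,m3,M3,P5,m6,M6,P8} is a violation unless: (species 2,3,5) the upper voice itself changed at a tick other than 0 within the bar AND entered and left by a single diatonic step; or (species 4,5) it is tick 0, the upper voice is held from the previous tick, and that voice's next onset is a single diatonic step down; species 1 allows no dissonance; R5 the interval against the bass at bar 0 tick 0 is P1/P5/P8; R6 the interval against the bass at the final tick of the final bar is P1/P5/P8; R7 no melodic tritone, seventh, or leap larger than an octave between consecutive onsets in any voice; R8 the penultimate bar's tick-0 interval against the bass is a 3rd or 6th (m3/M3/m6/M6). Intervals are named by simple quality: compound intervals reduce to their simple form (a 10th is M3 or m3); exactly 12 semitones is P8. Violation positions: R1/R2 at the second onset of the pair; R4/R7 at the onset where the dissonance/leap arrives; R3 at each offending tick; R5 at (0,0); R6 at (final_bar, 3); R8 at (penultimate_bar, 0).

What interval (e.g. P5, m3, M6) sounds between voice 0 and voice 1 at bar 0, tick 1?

voice 0=F3 voice 1=F4 -> P8

P8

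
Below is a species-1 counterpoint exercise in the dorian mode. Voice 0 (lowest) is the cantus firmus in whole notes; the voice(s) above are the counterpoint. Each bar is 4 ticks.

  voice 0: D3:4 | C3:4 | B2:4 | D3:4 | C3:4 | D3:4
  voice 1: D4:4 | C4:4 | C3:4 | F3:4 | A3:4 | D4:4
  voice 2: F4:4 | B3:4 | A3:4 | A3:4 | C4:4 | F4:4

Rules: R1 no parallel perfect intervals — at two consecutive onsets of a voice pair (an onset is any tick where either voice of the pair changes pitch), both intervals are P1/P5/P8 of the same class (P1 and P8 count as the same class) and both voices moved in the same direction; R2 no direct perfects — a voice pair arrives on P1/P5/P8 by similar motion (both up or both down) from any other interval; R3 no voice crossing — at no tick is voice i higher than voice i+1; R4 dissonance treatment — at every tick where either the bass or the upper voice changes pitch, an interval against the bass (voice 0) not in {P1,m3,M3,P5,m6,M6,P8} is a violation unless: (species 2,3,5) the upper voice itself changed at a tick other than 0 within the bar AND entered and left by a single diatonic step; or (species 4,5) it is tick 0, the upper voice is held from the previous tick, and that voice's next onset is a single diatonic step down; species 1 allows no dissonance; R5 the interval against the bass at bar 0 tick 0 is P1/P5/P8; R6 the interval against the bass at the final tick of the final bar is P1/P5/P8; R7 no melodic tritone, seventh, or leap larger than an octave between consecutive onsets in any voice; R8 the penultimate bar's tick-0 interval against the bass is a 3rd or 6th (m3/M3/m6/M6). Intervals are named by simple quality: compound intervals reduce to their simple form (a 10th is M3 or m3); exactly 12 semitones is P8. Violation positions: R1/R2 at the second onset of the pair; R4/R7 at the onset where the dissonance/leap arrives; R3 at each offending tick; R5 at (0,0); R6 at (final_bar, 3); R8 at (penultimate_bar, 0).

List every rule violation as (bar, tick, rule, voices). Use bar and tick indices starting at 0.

(0, 0, R5, (0, 2))
(1, 0, R1, (0, 1))
(1, 0, R3, (1, 2))
(1, 0, R4, (0, 2))
(1, 0, R7, (2,))
(1, 1, R3, (1, 2))
(1, 2, R3, (1, 2))
(1, 3, R3, (1, 2))
(2, 0, R4, (0, 1))
(2, 0, R4, (0, 2))
(4, 0, R8, (0, 2))
(5, 0, R2, (0, 1))
(5, 3, R6, (0, 2))

bar 0: v0=D3 v1=D4 v2=F4 downbeat m3
bar 1: v0=C3 v1=C4 v2=B3 downbeat M7
bar 2: v0=B2 v1=C3 v2=A3 downbeat m7
bar 3: v0=D3 v1=F3 v2=A3 downbeat P5
bar 4: v0=C3 v1=A3 v2=C4 downbeat P8
bar 5: v0=D3 v1=D4 v2=F4 downbeat m3
  -> R5 @ bar 0 tick 0 v(0, 2): opens on m3
  -> R1 @ bar 1 tick 0 v(0, 1): D3/D4 P8 -> C3/C4 P8 similar
  -> R3 @ bar 1 tick 0 v(1, 2): C4 above B3
  -> R4 @ bar 1 tick 0 v(0, 2): C3/B3 M7 untreated
  -> R7 @ bar 1 tick 0 v(2,): F4->B3 leap 6st
  -> R3 @ bar 1 tick 1 v(1, 2): C4 above B3
  -> R3 @ bar 1 tick 2 v(1, 2): C4 above B3
  -> R3 @ bar 1 tick 3 v(1, 2): C4 above B3
  -> R4 @ bar 2 tick 0 v(0, 1): B2/C3 m2 untreated
  -> R4 @ bar 2 tick 0 v(0, 2): B2/A3 m7 untreated
  -> R8 @ bar 4 tick 0 v(0, 2): penult P8 not 3rd/6th
  -> R2 @ bar 5 tick 0 v(0, 1): C3/A3 M6 -> D3/D4 P8 similar
  -> R6 @ bar 5 tick 3 v(0, 2): closes on m3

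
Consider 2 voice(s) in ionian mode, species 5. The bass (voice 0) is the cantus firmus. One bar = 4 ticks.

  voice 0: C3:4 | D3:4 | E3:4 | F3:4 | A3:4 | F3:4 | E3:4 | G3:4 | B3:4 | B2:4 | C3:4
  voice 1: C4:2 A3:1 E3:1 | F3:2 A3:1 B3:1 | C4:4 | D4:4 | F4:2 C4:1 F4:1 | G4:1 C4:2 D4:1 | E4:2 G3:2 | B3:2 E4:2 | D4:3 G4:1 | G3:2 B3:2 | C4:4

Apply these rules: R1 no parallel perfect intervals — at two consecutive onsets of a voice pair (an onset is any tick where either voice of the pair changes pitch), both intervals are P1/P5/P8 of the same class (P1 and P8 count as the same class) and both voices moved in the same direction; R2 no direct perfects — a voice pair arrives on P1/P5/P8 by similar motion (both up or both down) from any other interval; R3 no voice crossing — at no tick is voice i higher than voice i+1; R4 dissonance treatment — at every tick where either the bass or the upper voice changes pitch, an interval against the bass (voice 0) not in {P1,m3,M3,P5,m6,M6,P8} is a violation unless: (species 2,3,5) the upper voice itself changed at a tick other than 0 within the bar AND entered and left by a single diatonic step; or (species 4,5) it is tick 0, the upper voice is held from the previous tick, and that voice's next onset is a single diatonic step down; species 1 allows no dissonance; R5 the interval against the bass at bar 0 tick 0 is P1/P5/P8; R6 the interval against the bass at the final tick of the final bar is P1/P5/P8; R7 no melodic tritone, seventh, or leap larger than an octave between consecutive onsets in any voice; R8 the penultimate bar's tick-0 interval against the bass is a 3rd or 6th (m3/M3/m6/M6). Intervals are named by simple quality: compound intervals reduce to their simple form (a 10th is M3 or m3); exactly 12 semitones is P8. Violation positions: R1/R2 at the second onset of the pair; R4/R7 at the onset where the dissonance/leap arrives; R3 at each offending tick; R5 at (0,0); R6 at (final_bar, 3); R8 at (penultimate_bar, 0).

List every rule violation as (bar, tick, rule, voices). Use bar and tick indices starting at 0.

bar 0: v0=C3 v1=C4 downbeat P8
bar 1: v0=D3 v1=F3 downbeat m3
bar 2: v0=E3 v1=C4 downbeat m6
bar 3: v0=F3 v1=D4 downbeat M6
bar 4: v0=A3 v1=F4 downbeat m6
bar 5: v0=F3 v1=G4 downbeat M2
bar 6: v0=E3 v1=E4 downbeat P8
bar 7: v0=G3 v1=B3 downbeat M3
bar 8: v0=B3 v1=D4 downbeat m3
bar 9: v0=B2 v1=G3 downbeat m6
bar 10: v0=C3 v1=C4 downbeat P8
  -> R4 @ bar 5 tick 0 v(0, 1): F3/G4 M2 untreated
  -> R1 @ bar 10 tick 0 v(0, 1): B2/B3 P8 -> C3/C4 P8 similar

(5, 0, R4, (0, 1))
(10, 0, R1, (0, 1))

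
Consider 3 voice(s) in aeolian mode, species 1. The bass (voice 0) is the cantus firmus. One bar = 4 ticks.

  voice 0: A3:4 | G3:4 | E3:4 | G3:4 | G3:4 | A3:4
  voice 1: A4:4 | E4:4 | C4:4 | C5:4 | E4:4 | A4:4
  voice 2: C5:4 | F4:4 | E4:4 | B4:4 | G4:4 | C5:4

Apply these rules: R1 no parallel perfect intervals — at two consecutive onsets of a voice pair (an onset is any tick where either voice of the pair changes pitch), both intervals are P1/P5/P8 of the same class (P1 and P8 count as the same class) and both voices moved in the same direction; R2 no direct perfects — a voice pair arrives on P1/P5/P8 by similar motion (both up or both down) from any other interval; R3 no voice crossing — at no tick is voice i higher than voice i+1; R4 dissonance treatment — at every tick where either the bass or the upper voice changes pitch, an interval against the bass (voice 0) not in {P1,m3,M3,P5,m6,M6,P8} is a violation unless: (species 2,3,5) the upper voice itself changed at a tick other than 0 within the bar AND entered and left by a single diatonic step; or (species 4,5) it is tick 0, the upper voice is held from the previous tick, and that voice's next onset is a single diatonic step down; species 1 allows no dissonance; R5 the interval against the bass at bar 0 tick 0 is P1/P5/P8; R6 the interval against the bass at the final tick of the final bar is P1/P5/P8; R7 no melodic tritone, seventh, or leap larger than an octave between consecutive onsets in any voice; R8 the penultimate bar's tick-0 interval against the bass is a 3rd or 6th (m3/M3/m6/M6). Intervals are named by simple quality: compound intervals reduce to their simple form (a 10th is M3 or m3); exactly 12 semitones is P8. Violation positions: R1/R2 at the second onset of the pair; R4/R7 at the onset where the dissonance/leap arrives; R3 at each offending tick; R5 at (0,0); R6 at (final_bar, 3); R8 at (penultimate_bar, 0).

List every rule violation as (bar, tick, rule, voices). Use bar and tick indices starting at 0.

(0, 0, R5, (0, 2))
(1, 0, R4, (0, 2))
(2, 0, R2, (0, 2))
(3, 0, R3, (1, 2))
(3, 0, R4, (0, 1))
(3, 1, R3, (1, 2))
(3, 2, R3, (1, 2))
(3, 3, R3, (1, 2))
(4, 0, R8, (0, 2))
(5, 0, R2, (0, 1))
(5, 3, R6, (0, 2))

bar 0: v0=A3 v1=A4 v2=C5 downbeat m3
bar 1: v0=G3 v1=E4 v2=F4 downbeat m7
bar 2: v0=E3 v1=C4 v2=E4 downbeat P8
bar 3: v0=G3 v1=C5 v2=B4 downbeat M3
bar 4: v0=G3 v1=E4 v2=G4 downbeat P8
bar 5: v0=A3 v1=A4 v2=C5 downbeat m3
  -> R5 @ bar 0 tick 0 v(0, 2): opens on m3
  -> R4 @ bar 1 tick 0 v(0, 2): G3/F4 m7 untreated
  -> R2 @ bar 2 tick 0 v(0, 2): G3/F4 m7 -> E3/E4 P8 similar
  -> R3 @ bar 3 tick 0 v(1, 2): C5 above B4
  -> R4 @ bar 3 tick 0 v(0, 1): G3/C5 P4 untreated
  -> R3 @ bar 3 tick 1 v(1, 2): C5 above B4
  -> R3 @ bar 3 tick 2 v(1, 2): C5 above B4
  -> R3 @ bar 3 tick 3 v(1, 2): C5 above B4
  -> R8 @ bar 4 tick 0 v(0, 2): penult P8 not 3rd/6th
  -> R2 @ bar 5 tick 0 v(0, 1): G3/E4 M6 -> A3/A4 P8 similar
  -> R6 @ bar 5 tick 3 v(0, 2): closes on m3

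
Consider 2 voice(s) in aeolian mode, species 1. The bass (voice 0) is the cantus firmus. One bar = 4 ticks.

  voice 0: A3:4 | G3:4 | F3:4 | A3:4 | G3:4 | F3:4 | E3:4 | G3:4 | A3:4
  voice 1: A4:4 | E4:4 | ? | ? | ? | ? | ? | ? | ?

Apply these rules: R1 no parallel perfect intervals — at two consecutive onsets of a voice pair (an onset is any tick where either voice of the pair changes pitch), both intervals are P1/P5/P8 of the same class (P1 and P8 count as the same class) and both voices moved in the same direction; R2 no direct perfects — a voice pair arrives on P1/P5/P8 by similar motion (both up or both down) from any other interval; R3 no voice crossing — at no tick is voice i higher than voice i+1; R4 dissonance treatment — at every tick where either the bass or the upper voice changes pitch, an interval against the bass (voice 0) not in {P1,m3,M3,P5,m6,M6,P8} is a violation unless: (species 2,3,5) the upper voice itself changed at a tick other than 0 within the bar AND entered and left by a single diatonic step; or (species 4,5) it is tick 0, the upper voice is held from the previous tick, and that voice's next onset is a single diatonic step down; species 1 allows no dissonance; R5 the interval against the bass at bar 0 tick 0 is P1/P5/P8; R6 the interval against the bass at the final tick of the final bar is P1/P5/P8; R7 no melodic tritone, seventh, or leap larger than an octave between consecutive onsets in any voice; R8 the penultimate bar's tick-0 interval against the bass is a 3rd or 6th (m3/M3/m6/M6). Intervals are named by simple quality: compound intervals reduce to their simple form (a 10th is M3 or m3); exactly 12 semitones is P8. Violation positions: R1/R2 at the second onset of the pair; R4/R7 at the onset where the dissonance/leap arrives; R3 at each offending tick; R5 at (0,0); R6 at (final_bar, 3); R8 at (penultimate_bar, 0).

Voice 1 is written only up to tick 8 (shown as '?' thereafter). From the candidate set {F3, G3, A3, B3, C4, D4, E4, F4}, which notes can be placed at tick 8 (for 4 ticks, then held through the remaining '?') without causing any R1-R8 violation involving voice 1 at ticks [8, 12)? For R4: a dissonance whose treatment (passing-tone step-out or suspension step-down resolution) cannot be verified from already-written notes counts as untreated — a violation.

F3: violates R2,R7
G3: violates R4
A3: legal
B3: violates R4
C4: violates R2
D4: legal
E4: violates R4
F4: legal

{A3, D4, F4}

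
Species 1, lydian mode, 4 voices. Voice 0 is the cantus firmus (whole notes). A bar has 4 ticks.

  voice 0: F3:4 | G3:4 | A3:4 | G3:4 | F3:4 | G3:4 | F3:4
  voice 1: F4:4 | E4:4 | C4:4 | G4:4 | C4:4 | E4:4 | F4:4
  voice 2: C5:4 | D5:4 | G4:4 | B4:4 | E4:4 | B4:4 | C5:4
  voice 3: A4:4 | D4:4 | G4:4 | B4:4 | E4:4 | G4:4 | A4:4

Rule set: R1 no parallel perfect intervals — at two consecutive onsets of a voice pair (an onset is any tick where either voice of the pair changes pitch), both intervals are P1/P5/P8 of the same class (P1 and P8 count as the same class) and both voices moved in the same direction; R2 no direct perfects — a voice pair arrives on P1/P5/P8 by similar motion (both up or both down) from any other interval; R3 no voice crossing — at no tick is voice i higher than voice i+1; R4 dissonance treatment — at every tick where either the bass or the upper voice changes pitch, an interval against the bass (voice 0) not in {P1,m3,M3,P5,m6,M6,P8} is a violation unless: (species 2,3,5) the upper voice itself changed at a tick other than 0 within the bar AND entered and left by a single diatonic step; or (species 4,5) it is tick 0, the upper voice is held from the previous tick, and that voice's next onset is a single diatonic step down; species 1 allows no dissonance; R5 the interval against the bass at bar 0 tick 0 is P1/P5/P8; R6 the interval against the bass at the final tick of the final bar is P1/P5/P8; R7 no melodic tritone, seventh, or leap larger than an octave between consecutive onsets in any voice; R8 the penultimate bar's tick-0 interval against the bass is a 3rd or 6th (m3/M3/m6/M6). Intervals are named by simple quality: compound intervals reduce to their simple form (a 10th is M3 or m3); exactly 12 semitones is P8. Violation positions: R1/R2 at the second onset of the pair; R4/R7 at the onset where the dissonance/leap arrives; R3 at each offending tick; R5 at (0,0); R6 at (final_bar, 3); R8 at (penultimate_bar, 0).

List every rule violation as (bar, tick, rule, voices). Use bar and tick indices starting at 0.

bar 0: v0=F3 v1=F4 v2=C5 v3=A4 downbeat M3
bar 1: v0=G3 v1=E4 v2=D5 v3=D4 downbeat P5
bar 2: v0=A3 v1=C4 v2=G4 v3=G4 downbeat m7
bar 3: v0=G3 v1=G4 v2=B4 v3=B4 downbeat M3
bar 4: v0=F3 v1=C4 v2=E4 v3=E4 downbeat M7
bar 5: v0=G3 v1=E4 v2=B4 v3=G4 downbeat P8
bar 6: v0=F3 v1=F4 v2=C5 v3=A4 downbeat M3
  -> R3 @ bar 0 tick 0 v(2, 3): C5 above A4
  -> R5 @ bar 0 tick 0 v(0, 3): opens on M3
  -> R3 @ bar 0 tick 1 v(2, 3): C5 above A4
  -> R3 @ bar 0 tick 2 v(2, 3): C5 above A4
  -> R3 @ bar 0 tick 3 v(2, 3): C5 above A4
  -> R1 @ bar 1 tick 0 v(0, 2): F3/C5 P5 -> G3/D5 P5 similar
  -> R3 @ bar 1 tick 0 v(2, 3): D5 above D4
  -> R3 @ bar 1 tick 1 v(2, 3): D5 above D4
  -> R3 @ bar 1 tick 2 v(2, 3): D5 above D4
  -> R3 @ bar 1 tick 3 v(2, 3): D5 above D4
  -> R2 @ bar 2 tick 0 v(1, 2): E4/D5 m7 -> C4/G4 P5 similar
  -> R4 @ bar 2 tick 0 v(0, 2): A3/G4 m7 untreated
  -> R4 @ bar 2 tick 0 v(0, 3): A3/G4 m7 untreated
  -> R1 @ bar 3 tick 0 v(2, 3): G4/G4 P1 -> B4/B4 P1 similar
  -> R1 @ bar 4 tick 0 v(2, 3): B4/B4 P1 -> E4/E4 P1 similar
  -> R2 @ bar 4 tick 0 v(0, 1): G3/G4 P8 -> F3/C4 P5 similar
  -> R4 @ bar 4 tick 0 v(0, 2): F3/E4 M7 untreated
  -> R4 @ bar 4 tick 0 v(0, 3): F3/E4 M7 untreated
  -> R2 @ bar 5 tick 0 v(0, 3): F3/E4 M7 -> G3/G4 P8 similar
  -> R2 @ bar 5 tick 0 v(1, 2): C4/E4 M3 -> E4/B4 P5 similar
  -> R3 @ bar 5 tick 0 v(2, 3): B4 above G4
  -> R8 @ bar 5 tick 0 v(0, 3): penult P8 not 3rd/6th
  -> R3 @ bar 5 tick 1 v(2, 3): B4 above G4
  -> R3 @ bar 5 tick 2 v(2, 3): B4 above G4
  -> R3 @ bar 5 tick 3 v(2, 3): B4 above G4
  -> R1 @ bar 6 tick 0 v(1, 2): E4/B4 P5 -> F4/C5 P5 similar
  -> R3 @ bar 6 tick 0 v(2, 3): C5 above A4
  -> R3 @ bar 6 tick 1 v(2, 3): C5 above A4
  -> R3 @ bar 6 tick 2 v(2, 3): C5 above A4
  -> R3 @ bar 6 tick 3 v(2, 3): C5 above A4
  -> R6 @ bar 6 tick 3 v(0, 3): closes on M3

(0, 0, R3, (2, 3))
(0, 0, R5, (0, 3))
(0, 1, R3, (2, 3))
(0, 2, R3, (2, 3))
(0, 3, R3, (2, 3))
(1, 0, R1, (0, 2))
(1, 0, R3, (2, 3))
(1, 1, R3, (2, 3))
(1, 2, R3, (2, 3))
(1, 3, R3, (2, 3))
(2, 0, R2, (1, 2))
(2, 0, R4, (0, 2))
(2, 0, R4, (0, 3))
(3, 0, R1, (2, 3))
(4, 0, R1, (2, 3))
(4, 0, R2, (0, 1))
(4, 0, R4, (0, 2))
(4, 0, R4, (0, 3))
(5, 0, R2, (0, 3))
(5, 0, R2, (1, 2))
(5, 0, R3, (2, 3))
(5, 0, R8, (0, 3))
(5, 1, R3, (2, 3))
(5, 2, R3, (2, 3))
(5, 3, R3, (2, 3))
(6, 0, R1, (1, 2))
(6, 0, R3, (2, 3))
(6, 1, R3, (2, 3))
(6, 2, R3, (2, 3))
(6, 3, R3, (2, 3))
(6, 3, R6, (0, 3))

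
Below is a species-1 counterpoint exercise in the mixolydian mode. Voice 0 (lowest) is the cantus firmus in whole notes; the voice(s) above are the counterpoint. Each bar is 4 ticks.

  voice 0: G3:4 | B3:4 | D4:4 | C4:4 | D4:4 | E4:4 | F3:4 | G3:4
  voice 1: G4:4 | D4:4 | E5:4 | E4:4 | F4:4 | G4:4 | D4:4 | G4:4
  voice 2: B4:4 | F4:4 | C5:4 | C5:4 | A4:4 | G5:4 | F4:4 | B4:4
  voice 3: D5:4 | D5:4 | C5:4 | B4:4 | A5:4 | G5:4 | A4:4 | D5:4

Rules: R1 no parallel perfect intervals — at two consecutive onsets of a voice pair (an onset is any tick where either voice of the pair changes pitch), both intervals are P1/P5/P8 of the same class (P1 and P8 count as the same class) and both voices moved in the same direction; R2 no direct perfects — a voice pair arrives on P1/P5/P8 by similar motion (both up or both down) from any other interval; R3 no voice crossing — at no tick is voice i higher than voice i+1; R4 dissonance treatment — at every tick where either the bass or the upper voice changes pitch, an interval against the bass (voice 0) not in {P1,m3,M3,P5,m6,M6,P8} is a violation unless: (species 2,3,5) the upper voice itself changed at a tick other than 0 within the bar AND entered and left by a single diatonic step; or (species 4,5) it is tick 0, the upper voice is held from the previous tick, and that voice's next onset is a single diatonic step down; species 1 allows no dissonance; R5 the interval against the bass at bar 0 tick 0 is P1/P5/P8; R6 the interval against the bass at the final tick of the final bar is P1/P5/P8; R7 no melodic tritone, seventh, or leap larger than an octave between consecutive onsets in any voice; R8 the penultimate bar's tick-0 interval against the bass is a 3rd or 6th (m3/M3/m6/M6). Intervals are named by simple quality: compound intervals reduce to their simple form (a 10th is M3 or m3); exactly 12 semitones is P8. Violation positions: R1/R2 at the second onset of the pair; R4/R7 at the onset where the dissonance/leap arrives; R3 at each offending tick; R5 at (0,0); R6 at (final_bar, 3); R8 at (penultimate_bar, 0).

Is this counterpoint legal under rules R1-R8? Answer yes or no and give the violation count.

bar 0: v0=G3 v1=G4 v2=B4 v3=D5 (P5)
bar 1: v0=B3 v1=D4 v2=F4 v3=D5 (m3)
bar 2: v0=D4 v1=E5 v2=C5 v3=C5 (m7)
bar 3: v0=C4 v1=E4 v2=C5 v3=B4 (M7)
bar 4: v0=D4 v1=F4 v2=A4 v3=A5 (P5)
bar 5: v0=E4 v1=G4 v2=G5 v3=G5 (m3)
bar 6: v0=F3 v1=D4 v2=F4 v3=A4 (M3)
bar 7: v0=G3 v1=G4 v2=B4 v3=D5 (P5)
  R5 @ bar0.0: opens on M3
  R4 @ bar1.0: B3/F4 TT untreated
  R7 @ bar1.0: B4->F4 leap 6st
  R3 @ bar2.0: E5 above C5
  R4 @ bar2.0: D4/E5 M2 untreated
  R4 @ bar2.0: D4/C5 m7 untreated
  R4 @ bar2.0: D4/C5 m7 untreated
  R7 @ bar2.0: D4->E5 leap 14st
  R3 @ bar2.1: E5 above C5
  R3 @ bar2.2: E5 above C5
  R3 @ bar2.3: E5 above C5
  R2 @ bar3.0: E5/C5 M3 -> E4/B4 P5 similar
  R3 @ bar3.0: C5 above B4
  R4 @ bar3.0: C4/B4 M7 untreated
  R3 @ bar3.1: C5 above B4
  R3 @ bar3.2: C5 above B4
  R3 @ bar3.3: C5 above B4
  R2 @ bar4.0: C4/B4 M7 -> D4/A5 P5 similar
  R7 @ bar4.0: B4->A5 leap 10st
  R2 @ bar5.0: F4/A4 M3 -> G4/G5 P8 similar
  R7 @ bar5.0: A4->G5 leap 10st
  R2 @ bar6.0: E4/G5 m3 -> F3/F4 P8 similar
  R2 @ bar6.0: G4/G5 P8 -> D4/A4 P5 similar
  R7 @ bar6.0: E4->F3 leap 11st
  R7 @ bar6.0: G5->F4 leap 14st
  R7 @ bar6.0: G5->A4 leap 10st
  R8 @ bar6.0: penult P8 not 3rd/6th
  R1 @ bar7.0: D4/A4 P5 -> G4/D5 P5 similar
  R2 @ bar7.0: F3/D4 M6 -> G3/G4 P8 similar
  R2 @ bar7.0: F3/A4 M3 -> G3/D5 P5 similar
  R7 @ bar7.0: F4->B4 leap 6st
  R6 @ bar7.3: closes on M3

No (32 violations)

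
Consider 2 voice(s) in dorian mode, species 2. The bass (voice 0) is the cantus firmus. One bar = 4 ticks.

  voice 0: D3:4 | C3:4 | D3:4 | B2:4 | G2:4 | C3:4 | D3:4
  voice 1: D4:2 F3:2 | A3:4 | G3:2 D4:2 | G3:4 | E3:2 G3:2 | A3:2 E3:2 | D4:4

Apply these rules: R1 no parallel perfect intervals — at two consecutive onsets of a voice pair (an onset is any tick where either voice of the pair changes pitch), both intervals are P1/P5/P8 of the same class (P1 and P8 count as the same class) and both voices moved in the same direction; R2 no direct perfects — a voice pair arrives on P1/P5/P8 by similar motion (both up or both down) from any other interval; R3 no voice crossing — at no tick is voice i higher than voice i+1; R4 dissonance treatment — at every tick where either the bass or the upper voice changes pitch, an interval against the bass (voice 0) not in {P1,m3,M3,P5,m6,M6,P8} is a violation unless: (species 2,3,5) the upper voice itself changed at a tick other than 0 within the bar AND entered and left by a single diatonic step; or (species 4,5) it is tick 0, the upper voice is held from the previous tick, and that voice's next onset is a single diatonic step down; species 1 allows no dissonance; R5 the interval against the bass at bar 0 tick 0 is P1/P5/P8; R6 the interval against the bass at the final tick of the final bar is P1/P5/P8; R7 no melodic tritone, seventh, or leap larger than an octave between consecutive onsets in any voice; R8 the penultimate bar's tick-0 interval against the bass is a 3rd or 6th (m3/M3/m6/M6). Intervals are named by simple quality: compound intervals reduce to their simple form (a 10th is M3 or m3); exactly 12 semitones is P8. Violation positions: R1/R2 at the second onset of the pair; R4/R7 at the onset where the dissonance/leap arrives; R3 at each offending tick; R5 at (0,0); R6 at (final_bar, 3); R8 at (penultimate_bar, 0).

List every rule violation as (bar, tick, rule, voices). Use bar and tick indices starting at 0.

bar 0: v0=D3 v1=D4 downbeat P8
bar 1: v0=C3 v1=A3 downbeat M6
bar 2: v0=D3 v1=G3 downbeat P4
bar 3: v0=B2 v1=G3 downbeat m6
bar 4: v0=G2 v1=E3 downbeat M6
bar 5: v0=C3 v1=A3 downbeat M6
bar 6: v0=D3 v1=D4 downbeat P8
  -> R4 @ bar 2 tick 0 v(0, 1): D3/G3 P4 untreated
  -> R2 @ bar 6 tick 0 v(0, 1): C3/E3 M3 -> D3/D4 P8 similar
  -> R7 @ bar 6 tick 0 v(1,): E3->D4 leap 10st

(2, 0, R4, (0, 1))
(6, 0, R2, (0, 1))
(6, 0, R7, (1,))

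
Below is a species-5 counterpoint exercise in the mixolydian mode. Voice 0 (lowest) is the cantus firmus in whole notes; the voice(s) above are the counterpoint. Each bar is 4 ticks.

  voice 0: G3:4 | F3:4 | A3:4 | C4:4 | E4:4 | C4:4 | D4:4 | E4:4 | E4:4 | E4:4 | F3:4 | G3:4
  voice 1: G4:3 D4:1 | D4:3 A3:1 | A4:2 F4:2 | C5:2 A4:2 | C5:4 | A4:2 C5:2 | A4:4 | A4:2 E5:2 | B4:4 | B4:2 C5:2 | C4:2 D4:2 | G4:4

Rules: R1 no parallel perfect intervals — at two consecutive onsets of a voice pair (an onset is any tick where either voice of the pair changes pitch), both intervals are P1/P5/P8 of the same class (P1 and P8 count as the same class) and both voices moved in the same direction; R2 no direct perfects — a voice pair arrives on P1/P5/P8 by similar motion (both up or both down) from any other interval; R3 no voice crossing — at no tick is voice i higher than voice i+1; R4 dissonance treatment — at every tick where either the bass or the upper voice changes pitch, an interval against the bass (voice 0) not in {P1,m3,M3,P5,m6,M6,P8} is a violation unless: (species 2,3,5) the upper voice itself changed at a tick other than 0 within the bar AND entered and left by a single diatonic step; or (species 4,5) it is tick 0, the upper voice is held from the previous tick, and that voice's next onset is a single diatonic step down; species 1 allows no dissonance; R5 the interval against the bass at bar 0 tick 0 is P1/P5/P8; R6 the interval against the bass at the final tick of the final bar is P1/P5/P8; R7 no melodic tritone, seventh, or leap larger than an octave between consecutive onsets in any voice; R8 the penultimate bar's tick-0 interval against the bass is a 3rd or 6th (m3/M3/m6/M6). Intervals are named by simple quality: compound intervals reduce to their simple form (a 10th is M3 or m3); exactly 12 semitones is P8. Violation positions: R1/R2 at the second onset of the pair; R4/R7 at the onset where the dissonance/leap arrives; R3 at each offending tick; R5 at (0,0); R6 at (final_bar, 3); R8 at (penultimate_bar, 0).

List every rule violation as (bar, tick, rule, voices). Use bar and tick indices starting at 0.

bar 0: v0=G3 v1=G4 downbeat P8
bar 1: v0=F3 v1=D4 downbeat M6
bar 2: v0=A3 v1=A4 downbeat P8
bar 3: v0=C4 v1=C5 downbeat P8
bar 4: v0=E4 v1=C5 downbeat m6
bar 5: v0=C4 v1=A4 downbeat M6
bar 6: v0=D4 v1=A4 downbeat P5
bar 7: v0=E4 v1=A4 downbeat P4
bar 8: v0=E4 v1=B4 downbeat P5
bar 9: v0=E4 v1=B4 downbeat P5
bar 10: v0=F3 v1=C4 downbeat P5
bar 11: v0=G3 v1=G4 downbeat P8
  -> R2 @ bar 2 tick 0 v(0, 1): F3/A3 M3 -> A3/A4 P8 similar
  -> R2 @ bar 3 tick 0 v(0, 1): A3/F4 m6 -> C4/C5 P8 similar
  -> R4 @ bar 7 tick 0 v(0, 1): E4/A4 P4 untreated
  -> R2 @ bar 10 tick 0 v(0, 1): E4/C5 m6 -> F3/C4 P5 similar
  -> R7 @ bar 10 tick 0 v(0,): E4->F3 leap 11st
  -> R8 @ bar 10 tick 0 v(0, 1): penult P5 not 3rd/6th
  -> R2 @ bar 11 tick 0 v(0, 1): F3/D4 M6 -> G3/G4 P8 similar

(2, 0, R2, (0, 1))
(3, 0, R2, (0, 1))
(7, 0, R4, (0, 1))
(10, 0, R2, (0, 1))
(10, 0, R7, (0,))
(10, 0, R8, (0, 1))
(11, 0, R2, (0, 1))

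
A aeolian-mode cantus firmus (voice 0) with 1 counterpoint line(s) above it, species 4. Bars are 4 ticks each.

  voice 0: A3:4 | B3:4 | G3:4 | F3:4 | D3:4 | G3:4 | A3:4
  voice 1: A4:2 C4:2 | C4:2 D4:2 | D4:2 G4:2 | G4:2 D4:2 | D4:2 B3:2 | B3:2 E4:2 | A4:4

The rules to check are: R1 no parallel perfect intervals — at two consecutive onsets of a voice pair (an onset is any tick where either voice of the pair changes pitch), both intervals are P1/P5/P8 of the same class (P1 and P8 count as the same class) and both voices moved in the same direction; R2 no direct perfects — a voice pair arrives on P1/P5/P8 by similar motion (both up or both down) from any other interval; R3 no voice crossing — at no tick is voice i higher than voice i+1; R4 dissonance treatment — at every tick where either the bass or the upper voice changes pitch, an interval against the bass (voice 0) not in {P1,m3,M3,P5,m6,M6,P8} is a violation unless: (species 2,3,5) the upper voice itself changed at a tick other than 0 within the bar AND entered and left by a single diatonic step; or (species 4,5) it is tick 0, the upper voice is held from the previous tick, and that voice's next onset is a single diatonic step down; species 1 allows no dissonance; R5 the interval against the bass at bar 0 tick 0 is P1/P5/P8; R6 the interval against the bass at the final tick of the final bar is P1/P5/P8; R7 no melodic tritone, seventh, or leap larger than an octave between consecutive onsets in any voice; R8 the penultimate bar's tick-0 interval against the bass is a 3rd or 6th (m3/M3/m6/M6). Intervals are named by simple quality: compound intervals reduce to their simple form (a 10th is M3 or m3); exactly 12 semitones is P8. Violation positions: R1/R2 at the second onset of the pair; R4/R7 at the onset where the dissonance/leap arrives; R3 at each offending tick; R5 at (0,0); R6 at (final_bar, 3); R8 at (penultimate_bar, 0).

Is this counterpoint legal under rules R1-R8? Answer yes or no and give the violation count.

No (3 violations)

bar 0: v0=A3 v1=A4 (P8)
bar 1: v0=B3 v1=C4 (m2)
bar 2: v0=G3 v1=D4 (P5)
bar 3: v0=F3 v1=G4 (M2)
bar 4: v0=D3 v1=D4 (P8)
bar 5: v0=G3 v1=B3 (M3)
bar 6: v0=A3 v1=A4 (P8)
  R4 @ bar1.0: B3/C4 m2 untreated
  R4 @ bar3.0: F3/G4 M2 untreated
  R2 @ bar6.0: G3/E4 M6 -> A3/A4 P8 similar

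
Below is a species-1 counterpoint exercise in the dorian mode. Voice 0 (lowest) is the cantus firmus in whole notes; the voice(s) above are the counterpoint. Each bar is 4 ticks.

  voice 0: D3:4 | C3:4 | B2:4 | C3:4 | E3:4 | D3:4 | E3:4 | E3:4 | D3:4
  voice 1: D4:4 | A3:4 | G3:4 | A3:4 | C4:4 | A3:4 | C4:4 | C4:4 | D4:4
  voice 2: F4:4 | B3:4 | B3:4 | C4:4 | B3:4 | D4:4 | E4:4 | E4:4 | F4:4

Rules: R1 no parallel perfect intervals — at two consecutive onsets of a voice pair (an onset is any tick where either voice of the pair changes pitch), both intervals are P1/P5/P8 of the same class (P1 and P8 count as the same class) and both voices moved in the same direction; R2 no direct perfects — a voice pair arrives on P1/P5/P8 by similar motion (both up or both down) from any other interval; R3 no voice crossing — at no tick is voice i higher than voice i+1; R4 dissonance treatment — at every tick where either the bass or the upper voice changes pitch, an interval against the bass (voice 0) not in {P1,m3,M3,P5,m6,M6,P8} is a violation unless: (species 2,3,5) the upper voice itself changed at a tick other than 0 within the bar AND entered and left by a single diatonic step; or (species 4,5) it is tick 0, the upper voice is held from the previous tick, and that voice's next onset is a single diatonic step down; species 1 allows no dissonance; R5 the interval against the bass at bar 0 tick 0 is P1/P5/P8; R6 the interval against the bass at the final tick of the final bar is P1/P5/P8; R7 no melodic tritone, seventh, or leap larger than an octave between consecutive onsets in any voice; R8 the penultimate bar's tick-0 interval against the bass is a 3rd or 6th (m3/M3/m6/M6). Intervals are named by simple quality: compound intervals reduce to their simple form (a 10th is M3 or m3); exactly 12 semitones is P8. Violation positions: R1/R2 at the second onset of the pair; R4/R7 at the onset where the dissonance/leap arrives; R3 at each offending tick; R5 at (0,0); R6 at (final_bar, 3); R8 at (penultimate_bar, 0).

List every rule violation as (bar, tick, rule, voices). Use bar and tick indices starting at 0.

(0, 0, R5, (0, 2))
(1, 0, R4, (0, 2))
(1, 0, R7, (2,))
(3, 0, R1, (0, 2))
(4, 0, R3, (1, 2))
(4, 1, R3, (1, 2))
(4, 2, R3, (1, 2))
(4, 3, R3, (1, 2))
(5, 0, R2, (0, 1))
(6, 0, R1, (0, 2))
(7, 0, R8, (0, 2))
(8, 3, R6, (0, 2))

bar 0: v0=D3 v1=D4 v2=F4 downbeat m3
bar 1: v0=C3 v1=A3 v2=B3 downbeat M7
bar 2: v0=B2 v1=G3 v2=B3 downbeat P8
bar 3: v0=C3 v1=A3 v2=C4 downbeat P8
bar 4: v0=E3 v1=C4 v2=B3 downbeat P5
bar 5: v0=D3 v1=A3 v2=D4 downbeat P8
bar 6: v0=E3 v1=C4 v2=E4 downbeat P8
bar 7: v0=E3 v1=C4 v2=E4 downbeat P8
bar 8: v0=D3 v1=D4 v2=F4 downbeat m3
  -> R5 @ bar 0 tick 0 v(0, 2): opens on m3
  -> R4 @ bar 1 tick 0 v(0, 2): C3/B3 M7 untreated
  -> R7 @ bar 1 tick 0 v(2,): F4->B3 leap 6st
  -> R1 @ bar 3 tick 0 v(0, 2): B2/B3 P8 -> C3/C4 P8 similar
  -> R3 @ bar 4 tick 0 v(1, 2): C4 above B3
  -> R3 @ bar 4 tick 1 v(1, 2): C4 above B3
  -> R3 @ bar 4 tick 2 v(1, 2): C4 above B3
  -> R3 @ bar 4 tick 3 v(1, 2): C4 above B3
  -> R2 @ bar 5 tick 0 v(0, 1): E3/C4 m6 -> D3/A3 P5 similar
  -> R1 @ bar 6 tick 0 v(0, 2): D3/D4 P8 -> E3/E4 P8 similar
  -> R8 @ bar 7 tick 0 v(0, 2): penult P8 not 3rd/6th
  -> R6 @ bar 8 tick 3 v(0, 2): closes on m3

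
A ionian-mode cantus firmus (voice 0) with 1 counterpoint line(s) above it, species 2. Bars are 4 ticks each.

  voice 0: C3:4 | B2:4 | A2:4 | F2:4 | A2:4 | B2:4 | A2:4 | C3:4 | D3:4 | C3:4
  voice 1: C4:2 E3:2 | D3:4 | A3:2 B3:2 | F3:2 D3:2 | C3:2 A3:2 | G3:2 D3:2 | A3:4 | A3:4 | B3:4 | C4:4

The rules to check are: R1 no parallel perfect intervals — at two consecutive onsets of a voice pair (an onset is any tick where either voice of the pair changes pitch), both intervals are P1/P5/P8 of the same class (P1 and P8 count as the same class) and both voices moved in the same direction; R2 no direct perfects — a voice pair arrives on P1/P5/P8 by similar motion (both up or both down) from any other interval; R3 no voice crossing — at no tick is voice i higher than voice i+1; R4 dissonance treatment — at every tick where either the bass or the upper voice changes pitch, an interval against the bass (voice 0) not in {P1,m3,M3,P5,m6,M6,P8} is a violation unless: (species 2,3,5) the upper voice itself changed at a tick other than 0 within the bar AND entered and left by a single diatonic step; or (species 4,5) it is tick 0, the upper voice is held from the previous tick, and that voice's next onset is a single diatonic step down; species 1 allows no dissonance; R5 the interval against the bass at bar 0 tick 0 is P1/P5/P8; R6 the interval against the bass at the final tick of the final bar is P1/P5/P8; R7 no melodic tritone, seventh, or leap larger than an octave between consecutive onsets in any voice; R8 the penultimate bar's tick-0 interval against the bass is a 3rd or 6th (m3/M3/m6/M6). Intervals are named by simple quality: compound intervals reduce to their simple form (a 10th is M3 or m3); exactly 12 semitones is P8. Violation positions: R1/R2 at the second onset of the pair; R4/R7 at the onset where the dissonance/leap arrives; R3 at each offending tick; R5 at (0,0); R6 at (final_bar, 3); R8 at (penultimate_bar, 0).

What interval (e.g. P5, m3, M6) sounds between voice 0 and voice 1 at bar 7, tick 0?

M6

voice 0=C3 voice 1=A3 -> M6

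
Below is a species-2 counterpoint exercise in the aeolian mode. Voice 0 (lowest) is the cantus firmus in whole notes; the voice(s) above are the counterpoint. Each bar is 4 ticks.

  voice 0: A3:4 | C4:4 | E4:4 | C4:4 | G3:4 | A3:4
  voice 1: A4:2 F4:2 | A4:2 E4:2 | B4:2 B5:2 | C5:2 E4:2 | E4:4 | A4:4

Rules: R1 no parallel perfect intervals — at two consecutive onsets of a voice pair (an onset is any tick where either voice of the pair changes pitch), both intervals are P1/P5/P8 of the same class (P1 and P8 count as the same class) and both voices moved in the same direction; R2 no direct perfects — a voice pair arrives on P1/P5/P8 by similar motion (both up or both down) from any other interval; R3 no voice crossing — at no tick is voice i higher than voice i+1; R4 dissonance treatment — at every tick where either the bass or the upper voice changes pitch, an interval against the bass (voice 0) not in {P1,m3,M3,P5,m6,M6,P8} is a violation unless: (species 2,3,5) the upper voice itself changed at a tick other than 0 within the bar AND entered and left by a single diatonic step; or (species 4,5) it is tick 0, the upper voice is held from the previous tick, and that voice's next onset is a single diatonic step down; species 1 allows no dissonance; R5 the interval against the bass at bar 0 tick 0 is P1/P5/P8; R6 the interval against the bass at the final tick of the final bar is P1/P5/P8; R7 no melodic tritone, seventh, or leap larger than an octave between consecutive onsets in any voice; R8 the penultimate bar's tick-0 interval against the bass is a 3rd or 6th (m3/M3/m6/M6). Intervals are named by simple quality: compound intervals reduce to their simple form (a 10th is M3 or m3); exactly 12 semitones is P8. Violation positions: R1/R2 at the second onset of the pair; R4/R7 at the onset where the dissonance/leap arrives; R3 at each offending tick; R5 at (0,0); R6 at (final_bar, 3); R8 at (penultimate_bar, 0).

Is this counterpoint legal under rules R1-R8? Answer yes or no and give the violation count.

No (4 violations)

bar 0: v0=A3 v1=A4 (P8)
bar 1: v0=C4 v1=A4 (M6)
bar 2: v0=E4 v1=B4 (P5)
bar 3: v0=C4 v1=C5 (P8)
bar 4: v0=G3 v1=E4 (M6)
bar 5: v0=A3 v1=A4 (P8)
  R2 @ bar2.0: C4/E4 M3 -> E4/B4 P5 similar
  R2 @ bar3.0: E4/B5 P5 -> C4/C5 P8 similar
  R7 @ bar3.0: B5->C5 leap 11st
  R2 @ bar5.0: G3/E4 M6 -> A3/A4 P8 similar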